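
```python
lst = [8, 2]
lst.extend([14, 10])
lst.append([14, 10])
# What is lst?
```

After line 1: lst = [8, 2]
After line 2 (extend unpacks [14, 10]): lst = [8, 2, 14, 10]
After line 3 (append adds [14, 10] as single element): lst = [8, 2, 14, 10, [14, 10]]

[8, 2, 14, 10, [14, 10]]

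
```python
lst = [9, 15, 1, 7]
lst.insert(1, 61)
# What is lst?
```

[9, 61, 15, 1, 7]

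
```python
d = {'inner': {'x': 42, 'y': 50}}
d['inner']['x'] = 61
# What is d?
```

After line 1: d = {'inner': {'x': 42, 'y': 50}}
After line 2 (inner x overwritten): d = {'inner': {'x': 61, 'y': 50}}

{'inner': {'x': 61, 'y': 50}}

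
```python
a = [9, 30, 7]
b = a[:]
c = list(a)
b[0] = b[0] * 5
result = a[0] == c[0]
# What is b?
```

After line 1: a = [9, 30, 7]
After line 2 (b = a[:], copy): a = [9, 30, 7], b = [9, 30, 7]
After line 3 (c = list(a) is a copy, new object): c = [9, 30, 7]
After line 4 (b[0] = 9 * 5 = 45; only b mutates (copy)): a = [9, 30, 7], b = [45, 30, 7], c = [9, 30, 7]
After line 5 (a[0] = 9, c[0] = 9; result = True)

[45, 30, 7]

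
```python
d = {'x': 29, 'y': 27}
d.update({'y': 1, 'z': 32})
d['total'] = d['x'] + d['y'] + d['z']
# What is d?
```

After line 1: d = {'x': 29, 'y': 27}
After line 2 (y overwritten, z added): d = {'x': 29, 'y': 1, 'z': 32}
After line 3 (total = 29 + 1 + 32 = 62): d = {'x': 29, 'y': 1, 'z': 32, 'total': 62}

{'x': 29, 'y': 1, 'z': 32, 'total': 62}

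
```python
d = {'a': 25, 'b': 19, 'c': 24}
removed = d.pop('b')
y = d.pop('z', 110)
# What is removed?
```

After line 1: d = {'a': 25, 'b': 19, 'c': 24}
After line 2 (pop 'b' returns 19): d = {'a': 25, 'c': 24}, removed = 19
After line 3 (pop 'z' missing, returns default 110): d = {'a': 25, 'c': 24}, y = 110

19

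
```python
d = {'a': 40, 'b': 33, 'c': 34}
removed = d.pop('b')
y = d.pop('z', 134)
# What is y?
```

After line 1: d = {'a': 40, 'b': 33, 'c': 34}
After line 2 (pop 'b' returns 33): d = {'a': 40, 'c': 34}, removed = 33
After line 3 (pop 'z' missing, returns default 134): d = {'a': 40, 'c': 34}, y = 134

134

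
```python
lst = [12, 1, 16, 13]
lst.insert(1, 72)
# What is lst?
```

[12, 72, 1, 16, 13]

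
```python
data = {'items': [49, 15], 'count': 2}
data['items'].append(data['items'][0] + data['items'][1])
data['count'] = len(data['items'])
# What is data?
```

After line 1: data = {'items': [49, 15], 'count': 2}
After line 2 (append 49 + 15 = 64): data = {'items': [49, 15, 64], 'count': 2}
After line 3 (count = len(items) = 3): data = {'items': [49, 15, 64], 'count': 3}

{'items': [49, 15, 64], 'count': 3}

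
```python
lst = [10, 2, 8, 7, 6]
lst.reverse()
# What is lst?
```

[6, 7, 8, 2, 10]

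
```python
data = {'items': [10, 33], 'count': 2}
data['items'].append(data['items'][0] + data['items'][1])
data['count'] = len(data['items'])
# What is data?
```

After line 1: data = {'items': [10, 33], 'count': 2}
After line 2 (append 10 + 33 = 43): data = {'items': [10, 33, 43], 'count': 2}
After line 3 (count = len(items) = 3): data = {'items': [10, 33, 43], 'count': 3}

{'items': [10, 33, 43], 'count': 3}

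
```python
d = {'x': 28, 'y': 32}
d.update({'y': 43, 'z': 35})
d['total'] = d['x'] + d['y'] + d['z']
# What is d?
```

After line 1: d = {'x': 28, 'y': 32}
After line 2 (y overwritten, z added): d = {'x': 28, 'y': 43, 'z': 35}
After line 3 (total = 28 + 43 + 35 = 106): d = {'x': 28, 'y': 43, 'z': 35, 'total': 106}

{'x': 28, 'y': 43, 'z': 35, 'total': 106}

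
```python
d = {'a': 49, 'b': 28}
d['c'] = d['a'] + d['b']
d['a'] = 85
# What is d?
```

After line 1: d = {'a': 49, 'b': 28}
After line 2 (d['c'] = 49 + 28): d = {'a': 49, 'b': 28, 'c': 77}
After line 3: d = {'a': 85, 'b': 28, 'c': 77}

{'a': 85, 'b': 28, 'c': 77}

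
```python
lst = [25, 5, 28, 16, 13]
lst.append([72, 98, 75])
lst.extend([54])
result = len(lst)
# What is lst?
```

After line 1: lst = [25, 5, 28, 16, 13]
After line 2 (append adds [72, 98, 75] as single element): lst = [25, 5, 28, 16, 13, [72, 98, 75]]
After line 3 (extend unpacks [54], adds 54): lst = [25, 5, 28, 16, 13, [72, 98, 75], 54]
After line 4: result = len(lst) = 7

[25, 5, 28, 16, 13, [72, 98, 75], 54]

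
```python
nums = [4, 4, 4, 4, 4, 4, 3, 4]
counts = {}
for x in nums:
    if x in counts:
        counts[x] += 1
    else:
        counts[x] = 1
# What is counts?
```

Initial: counts = {}, nums = [4, 4, 4, 4, 4, 4, 3, 4]
See 4: counts = {4: 1}
See 4: counts = {4: 2}
See 4: counts = {4: 3}
See 4: counts = {4: 4}
See 4: counts = {4: 5}
See 4: counts = {4: 6}
See 3: counts = {4: 6, 3: 1}
See 4: counts = {4: 7, 3: 1}

{4: 7, 3: 1}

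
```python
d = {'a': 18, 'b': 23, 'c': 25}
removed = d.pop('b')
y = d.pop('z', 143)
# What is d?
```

After line 1: d = {'a': 18, 'b': 23, 'c': 25}
After line 2 (pop 'b' returns 23): d = {'a': 18, 'c': 25}, removed = 23
After line 3 (pop 'z' missing, returns default 143): d = {'a': 18, 'c': 25}, y = 143

{'a': 18, 'c': 25}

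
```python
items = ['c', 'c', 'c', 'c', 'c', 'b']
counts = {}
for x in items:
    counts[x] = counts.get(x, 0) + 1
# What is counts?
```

Initial: counts = {}, items = ['c', 'c', 'c', 'c', 'c', 'b']
See 'c': counts = {'c': 1}
See 'c': counts = {'c': 2}
See 'c': counts = {'c': 3}
See 'c': counts = {'c': 4}
See 'c': counts = {'c': 5}
See 'b': counts = {'c': 5, 'b': 1}

{'c': 5, 'b': 1}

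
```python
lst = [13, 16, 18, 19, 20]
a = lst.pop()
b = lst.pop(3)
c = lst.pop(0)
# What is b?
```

After line 1: lst = [13, 16, 18, 19, 20]
After line 2 (pop() -> a = 20): lst = [13, 16, 18, 19]
After line 3 (pop(3) -> b = 19): lst = [13, 16, 18]
After line 4 (pop(0) -> c = 13): lst = [16, 18]

19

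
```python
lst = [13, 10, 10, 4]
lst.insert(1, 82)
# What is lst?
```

[13, 82, 10, 10, 4]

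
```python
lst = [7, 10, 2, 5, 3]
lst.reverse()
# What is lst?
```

[3, 5, 2, 10, 7]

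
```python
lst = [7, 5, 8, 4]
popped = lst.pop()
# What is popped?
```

4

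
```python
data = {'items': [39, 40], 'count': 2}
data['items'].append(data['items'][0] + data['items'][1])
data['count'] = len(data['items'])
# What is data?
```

After line 1: data = {'items': [39, 40], 'count': 2}
After line 2 (append 39 + 40 = 79): data = {'items': [39, 40, 79], 'count': 2}
After line 3 (count = len(items) = 3): data = {'items': [39, 40, 79], 'count': 3}

{'items': [39, 40, 79], 'count': 3}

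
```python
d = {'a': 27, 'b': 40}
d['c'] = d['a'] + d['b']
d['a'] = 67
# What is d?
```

After line 1: d = {'a': 27, 'b': 40}
After line 2 (d['c'] = 27 + 40): d = {'a': 27, 'b': 40, 'c': 67}
After line 3: d = {'a': 67, 'b': 40, 'c': 67}

{'a': 67, 'b': 40, 'c': 67}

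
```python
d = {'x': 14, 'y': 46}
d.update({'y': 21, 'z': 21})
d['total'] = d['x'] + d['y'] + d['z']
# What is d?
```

After line 1: d = {'x': 14, 'y': 46}
After line 2 (y overwritten, z added): d = {'x': 14, 'y': 21, 'z': 21}
After line 3 (total = 14 + 21 + 21 = 56): d = {'x': 14, 'y': 21, 'z': 21, 'total': 56}

{'x': 14, 'y': 21, 'z': 21, 'total': 56}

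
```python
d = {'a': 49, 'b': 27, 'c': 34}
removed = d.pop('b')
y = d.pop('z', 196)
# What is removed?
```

After line 1: d = {'a': 49, 'b': 27, 'c': 34}
After line 2 (pop 'b' returns 27): d = {'a': 49, 'c': 34}, removed = 27
After line 3 (pop 'z' missing, returns default 196): d = {'a': 49, 'c': 34}, y = 196

27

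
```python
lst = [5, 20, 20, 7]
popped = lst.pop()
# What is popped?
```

7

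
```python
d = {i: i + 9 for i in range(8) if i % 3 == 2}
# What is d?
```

{2: 11, 5: 14}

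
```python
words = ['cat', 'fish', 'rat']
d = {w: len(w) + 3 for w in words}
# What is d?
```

{'cat': 6, 'fish': 7, 'rat': 6}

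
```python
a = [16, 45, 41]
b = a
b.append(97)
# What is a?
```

After line 1: a = [16, 45, 41]
After line 2 (b = a is an alias, same object): a = [16, 45, 41], b = [16, 45, 41]
After line 3 (b.append mutates the shared list): a = [16, 45, 41, 97], b = [16, 45, 41, 97]

[16, 45, 41, 97]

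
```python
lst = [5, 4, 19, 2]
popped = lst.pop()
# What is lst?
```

[5, 4, 19]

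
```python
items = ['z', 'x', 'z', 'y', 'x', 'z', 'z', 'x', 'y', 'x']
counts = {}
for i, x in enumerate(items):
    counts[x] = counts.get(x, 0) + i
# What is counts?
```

Initial: counts = {}, items = ['z', 'x', 'z', 'y', 'x', 'z', 'z', 'x', 'y', 'x']
i=0, x='z': counts = {'z': 0}
i=1, x='x': counts = {'z': 0, 'x': 1}
i=2, x='z': counts = {'z': 2, 'x': 1}
i=3, x='y': counts = {'z': 2, 'x': 1, 'y': 3}
i=4, x='x': counts = {'z': 2, 'x': 5, 'y': 3}
i=5, x='z': counts = {'z': 7, 'x': 5, 'y': 3}
i=6, x='z': counts = {'z': 13, 'x': 5, 'y': 3}
i=7, x='x': counts = {'z': 13, 'x': 12, 'y': 3}
i=8, x='y': counts = {'z': 13, 'x': 12, 'y': 11}
i=9, x='x': counts = {'z': 13, 'x': 21, 'y': 11}

{'z': 13, 'x': 21, 'y': 11}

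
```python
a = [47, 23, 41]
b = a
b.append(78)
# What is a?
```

After line 1: a = [47, 23, 41]
After line 2 (b = a is an alias, same object): a = [47, 23, 41], b = [47, 23, 41]
After line 3 (b.append mutates the shared list): a = [47, 23, 41, 78], b = [47, 23, 41, 78]

[47, 23, 41, 78]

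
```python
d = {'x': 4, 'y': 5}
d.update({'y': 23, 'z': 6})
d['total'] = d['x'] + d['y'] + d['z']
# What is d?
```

After line 1: d = {'x': 4, 'y': 5}
After line 2 (y overwritten, z added): d = {'x': 4, 'y': 23, 'z': 6}
After line 3 (total = 4 + 23 + 6 = 33): d = {'x': 4, 'y': 23, 'z': 6, 'total': 33}

{'x': 4, 'y': 23, 'z': 6, 'total': 33}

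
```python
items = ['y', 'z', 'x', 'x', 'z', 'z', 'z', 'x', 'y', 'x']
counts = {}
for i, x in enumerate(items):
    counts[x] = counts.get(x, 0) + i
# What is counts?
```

Initial: counts = {}, items = ['y', 'z', 'x', 'x', 'z', 'z', 'z', 'x', 'y', 'x']
i=0, x='y': counts = {'y': 0}
i=1, x='z': counts = {'y': 0, 'z': 1}
i=2, x='x': counts = {'y': 0, 'z': 1, 'x': 2}
i=3, x='x': counts = {'y': 0, 'z': 1, 'x': 5}
i=4, x='z': counts = {'y': 0, 'z': 5, 'x': 5}
i=5, x='z': counts = {'y': 0, 'z': 10, 'x': 5}
i=6, x='z': counts = {'y': 0, 'z': 16, 'x': 5}
i=7, x='x': counts = {'y': 0, 'z': 16, 'x': 12}
i=8, x='y': counts = {'y': 8, 'z': 16, 'x': 12}
i=9, x='x': counts = {'y': 8, 'z': 16, 'x': 21}

{'y': 8, 'z': 16, 'x': 21}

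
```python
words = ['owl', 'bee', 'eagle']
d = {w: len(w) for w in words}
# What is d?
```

{'owl': 3, 'bee': 3, 'eagle': 5}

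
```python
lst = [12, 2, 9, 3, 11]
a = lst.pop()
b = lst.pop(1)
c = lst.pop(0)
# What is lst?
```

After line 1: lst = [12, 2, 9, 3, 11]
After line 2 (pop() -> a = 11): lst = [12, 2, 9, 3]
After line 3 (pop(1) -> b = 2): lst = [12, 9, 3]
After line 4 (pop(0) -> c = 12): lst = [9, 3]

[9, 3]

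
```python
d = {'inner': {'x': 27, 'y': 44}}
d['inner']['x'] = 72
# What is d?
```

After line 1: d = {'inner': {'x': 27, 'y': 44}}
After line 2 (inner x overwritten): d = {'inner': {'x': 72, 'y': 44}}

{'inner': {'x': 72, 'y': 44}}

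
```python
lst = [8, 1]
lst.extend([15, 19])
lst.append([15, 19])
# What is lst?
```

After line 1: lst = [8, 1]
After line 2 (extend unpacks [15, 19]): lst = [8, 1, 15, 19]
After line 3 (append adds [15, 19] as single element): lst = [8, 1, 15, 19, [15, 19]]

[8, 1, 15, 19, [15, 19]]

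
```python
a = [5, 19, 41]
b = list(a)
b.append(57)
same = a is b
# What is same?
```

After line 1: a = [5, 19, 41]
After line 2 (b = list(a) is a shallow copy, new object): a = [5, 19, 41], b = [5, 19, 41]
After line 3 (append only mutates b): a = [5, 19, 41], b = [5, 19, 41, 57]
After line 4 (same = a is b; different objects -> False): same = False

False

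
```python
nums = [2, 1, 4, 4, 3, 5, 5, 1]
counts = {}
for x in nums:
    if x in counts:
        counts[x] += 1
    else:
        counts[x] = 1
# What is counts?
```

Initial: counts = {}, nums = [2, 1, 4, 4, 3, 5, 5, 1]
See 2: counts = {2: 1}
See 1: counts = {2: 1, 1: 1}
See 4: counts = {2: 1, 1: 1, 4: 1}
See 4: counts = {2: 1, 1: 1, 4: 2}
See 3: counts = {2: 1, 1: 1, 4: 2, 3: 1}
See 5: counts = {2: 1, 1: 1, 4: 2, 3: 1, 5: 1}
See 5: counts = {2: 1, 1: 1, 4: 2, 3: 1, 5: 2}
See 1: counts = {2: 1, 1: 2, 4: 2, 3: 1, 5: 2}

{2: 1, 1: 2, 4: 2, 3: 1, 5: 2}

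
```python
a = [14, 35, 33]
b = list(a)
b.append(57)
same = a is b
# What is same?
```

After line 1: a = [14, 35, 33]
After line 2 (b = list(a) is a shallow copy, new object): a = [14, 35, 33], b = [14, 35, 33]
After line 3 (append only mutates b): a = [14, 35, 33], b = [14, 35, 33, 57]
After line 4 (same = a is b; different objects -> False): same = False

False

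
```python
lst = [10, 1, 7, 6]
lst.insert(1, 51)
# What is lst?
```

[10, 51, 1, 7, 6]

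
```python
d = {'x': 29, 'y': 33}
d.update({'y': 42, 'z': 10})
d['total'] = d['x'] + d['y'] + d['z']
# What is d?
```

After line 1: d = {'x': 29, 'y': 33}
After line 2 (y overwritten, z added): d = {'x': 29, 'y': 42, 'z': 10}
After line 3 (total = 29 + 42 + 10 = 81): d = {'x': 29, 'y': 42, 'z': 10, 'total': 81}

{'x': 29, 'y': 42, 'z': 10, 'total': 81}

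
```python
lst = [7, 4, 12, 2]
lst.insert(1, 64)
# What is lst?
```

[7, 64, 4, 12, 2]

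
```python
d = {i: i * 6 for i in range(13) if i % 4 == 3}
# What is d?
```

{3: 18, 7: 42, 11: 66}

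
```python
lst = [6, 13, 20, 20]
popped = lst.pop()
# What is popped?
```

20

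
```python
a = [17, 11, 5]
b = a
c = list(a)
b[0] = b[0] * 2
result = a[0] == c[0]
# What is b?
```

After line 1: a = [17, 11, 5]
After line 2 (b = a, alias): a = [17, 11, 5], b = [17, 11, 5]
After line 3 (c = list(a) is a copy, new object): c = [17, 11, 5]
After line 4 (b[0] = 17 * 2 = 34; mutates shared a/b): a = b = [34, 11, 5], c = [17, 11, 5]
After line 5 (a[0] = 34, c[0] = 17; result = False)

[34, 11, 5]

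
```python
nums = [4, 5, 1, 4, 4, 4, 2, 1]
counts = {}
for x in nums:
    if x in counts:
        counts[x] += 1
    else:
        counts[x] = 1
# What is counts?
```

Initial: counts = {}, nums = [4, 5, 1, 4, 4, 4, 2, 1]
See 4: counts = {4: 1}
See 5: counts = {4: 1, 5: 1}
See 1: counts = {4: 1, 5: 1, 1: 1}
See 4: counts = {4: 2, 5: 1, 1: 1}
See 4: counts = {4: 3, 5: 1, 1: 1}
See 4: counts = {4: 4, 5: 1, 1: 1}
See 2: counts = {4: 4, 5: 1, 1: 1, 2: 1}
See 1: counts = {4: 4, 5: 1, 1: 2, 2: 1}

{4: 4, 5: 1, 1: 2, 2: 1}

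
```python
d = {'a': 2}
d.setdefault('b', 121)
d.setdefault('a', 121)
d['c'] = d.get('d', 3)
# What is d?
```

After line 1: d = {'a': 2}
After line 2 (setdefault adds 'b'=121): d = {'a': 2, 'b': 121}
After line 3 (setdefault 'a' no-op, already exists): d = {'a': 2, 'b': 121}
After line 4 (get('d', 3) returns default since 'd' not in d): d = {'a': 2, 'b': 121, 'c': 3}

{'a': 2, 'b': 121, 'c': 3}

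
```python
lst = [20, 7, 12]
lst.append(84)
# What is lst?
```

[20, 7, 12, 84]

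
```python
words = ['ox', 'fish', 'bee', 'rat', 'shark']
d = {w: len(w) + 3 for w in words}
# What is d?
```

{'ox': 5, 'fish': 7, 'bee': 6, 'rat': 6, 'shark': 8}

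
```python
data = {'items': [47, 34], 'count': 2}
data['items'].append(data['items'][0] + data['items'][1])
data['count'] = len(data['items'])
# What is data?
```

After line 1: data = {'items': [47, 34], 'count': 2}
After line 2 (append 47 + 34 = 81): data = {'items': [47, 34, 81], 'count': 2}
After line 3 (count = len(items) = 3): data = {'items': [47, 34, 81], 'count': 3}

{'items': [47, 34, 81], 'count': 3}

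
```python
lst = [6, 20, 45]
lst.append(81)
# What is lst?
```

[6, 20, 45, 81]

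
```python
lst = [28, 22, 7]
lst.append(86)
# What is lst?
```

[28, 22, 7, 86]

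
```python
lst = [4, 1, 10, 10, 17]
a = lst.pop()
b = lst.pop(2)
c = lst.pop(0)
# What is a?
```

After line 1: lst = [4, 1, 10, 10, 17]
After line 2 (pop() -> a = 17): lst = [4, 1, 10, 10]
After line 3 (pop(2) -> b = 10): lst = [4, 1, 10]
After line 4 (pop(0) -> c = 4): lst = [1, 10]

17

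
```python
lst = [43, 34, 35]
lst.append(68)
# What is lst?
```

[43, 34, 35, 68]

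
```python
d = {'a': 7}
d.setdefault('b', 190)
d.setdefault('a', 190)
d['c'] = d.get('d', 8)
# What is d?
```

After line 1: d = {'a': 7}
After line 2 (setdefault adds 'b'=190): d = {'a': 7, 'b': 190}
After line 3 (setdefault 'a' no-op, already exists): d = {'a': 7, 'b': 190}
After line 4 (get('d', 8) returns default since 'd' not in d): d = {'a': 7, 'b': 190, 'c': 8}

{'a': 7, 'b': 190, 'c': 8}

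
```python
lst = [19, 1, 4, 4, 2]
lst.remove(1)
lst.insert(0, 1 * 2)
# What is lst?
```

After line 1: lst = [19, 1, 4, 4, 2]
After line 2 (remove first 1): lst = [19, 4, 4, 2]
After line 3 (insert 2 at index 0): lst = [2, 19, 4, 4, 2]

[2, 19, 4, 4, 2]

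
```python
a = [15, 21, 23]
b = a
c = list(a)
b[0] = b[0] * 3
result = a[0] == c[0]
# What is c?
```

After line 1: a = [15, 21, 23]
After line 2 (b = a, alias): a = [15, 21, 23], b = [15, 21, 23]
After line 3 (c = list(a) is a copy, new object): c = [15, 21, 23]
After line 4 (b[0] = 15 * 3 = 45; mutates shared a/b): a = b = [45, 21, 23], c = [15, 21, 23]
After line 5 (a[0] = 45, c[0] = 15; result = False)

[15, 21, 23]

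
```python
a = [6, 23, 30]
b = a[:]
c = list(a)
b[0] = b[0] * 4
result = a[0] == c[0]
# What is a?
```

After line 1: a = [6, 23, 30]
After line 2 (b = a[:], copy): a = [6, 23, 30], b = [6, 23, 30]
After line 3 (c = list(a) is a copy, new object): c = [6, 23, 30]
After line 4 (b[0] = 6 * 4 = 24; only b mutates (copy)): a = [6, 23, 30], b = [24, 23, 30], c = [6, 23, 30]
After line 5 (a[0] = 6, c[0] = 6; result = True)

[6, 23, 30]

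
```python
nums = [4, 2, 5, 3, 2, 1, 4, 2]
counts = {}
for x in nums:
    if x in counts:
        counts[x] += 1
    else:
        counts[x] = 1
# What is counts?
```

Initial: counts = {}, nums = [4, 2, 5, 3, 2, 1, 4, 2]
See 4: counts = {4: 1}
See 2: counts = {4: 1, 2: 1}
See 5: counts = {4: 1, 2: 1, 5: 1}
See 3: counts = {4: 1, 2: 1, 5: 1, 3: 1}
See 2: counts = {4: 1, 2: 2, 5: 1, 3: 1}
See 1: counts = {4: 1, 2: 2, 5: 1, 3: 1, 1: 1}
See 4: counts = {4: 2, 2: 2, 5: 1, 3: 1, 1: 1}
See 2: counts = {4: 2, 2: 3, 5: 1, 3: 1, 1: 1}

{4: 2, 2: 3, 5: 1, 3: 1, 1: 1}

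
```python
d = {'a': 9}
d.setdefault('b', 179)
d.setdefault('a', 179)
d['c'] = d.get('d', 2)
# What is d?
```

After line 1: d = {'a': 9}
After line 2 (setdefault adds 'b'=179): d = {'a': 9, 'b': 179}
After line 3 (setdefault 'a' no-op, already exists): d = {'a': 9, 'b': 179}
After line 4 (get('d', 2) returns default since 'd' not in d): d = {'a': 9, 'b': 179, 'c': 2}

{'a': 9, 'b': 179, 'c': 2}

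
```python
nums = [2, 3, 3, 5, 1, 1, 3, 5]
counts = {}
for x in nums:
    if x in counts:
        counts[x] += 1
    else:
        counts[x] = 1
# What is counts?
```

Initial: counts = {}, nums = [2, 3, 3, 5, 1, 1, 3, 5]
See 2: counts = {2: 1}
See 3: counts = {2: 1, 3: 1}
See 3: counts = {2: 1, 3: 2}
See 5: counts = {2: 1, 3: 2, 5: 1}
See 1: counts = {2: 1, 3: 2, 5: 1, 1: 1}
See 1: counts = {2: 1, 3: 2, 5: 1, 1: 2}
See 3: counts = {2: 1, 3: 3, 5: 1, 1: 2}
See 5: counts = {2: 1, 3: 3, 5: 2, 1: 2}

{2: 1, 3: 3, 5: 2, 1: 2}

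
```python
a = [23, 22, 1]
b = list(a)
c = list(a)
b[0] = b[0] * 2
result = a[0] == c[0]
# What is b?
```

After line 1: a = [23, 22, 1]
After line 2 (b = list(a), copy): a = [23, 22, 1], b = [23, 22, 1]
After line 3 (c = list(a) is a copy, new object): c = [23, 22, 1]
After line 4 (b[0] = 23 * 2 = 46; only b mutates (copy)): a = [23, 22, 1], b = [46, 22, 1], c = [23, 22, 1]
After line 5 (a[0] = 23, c[0] = 23; result = True)

[46, 22, 1]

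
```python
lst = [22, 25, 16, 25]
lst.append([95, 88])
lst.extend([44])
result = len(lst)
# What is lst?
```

After line 1: lst = [22, 25, 16, 25]
After line 2 (append adds [95, 88] as single element): lst = [22, 25, 16, 25, [95, 88]]
After line 3 (extend unpacks [44], adds 44): lst = [22, 25, 16, 25, [95, 88], 44]
After line 4: result = len(lst) = 6

[22, 25, 16, 25, [95, 88], 44]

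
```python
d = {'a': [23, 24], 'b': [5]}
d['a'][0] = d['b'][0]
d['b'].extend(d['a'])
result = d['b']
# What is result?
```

After line 1: d = {'a': [23, 24], 'b': [5]}
After line 2 (a[0] = b[0] = 5): d = {'a': [5, 24], 'b': [5]}
After line 3 (b.extend(a) appends [5, 24]): d = {'a': [5, 24], 'b': [5, 5, 24]}
After line 4: result = d['b'] = [5, 5, 24]

[5, 5, 24]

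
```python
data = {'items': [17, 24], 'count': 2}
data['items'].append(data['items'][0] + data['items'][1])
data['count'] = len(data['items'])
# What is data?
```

After line 1: data = {'items': [17, 24], 'count': 2}
After line 2 (append 17 + 24 = 41): data = {'items': [17, 24, 41], 'count': 2}
After line 3 (count = len(items) = 3): data = {'items': [17, 24, 41], 'count': 3}

{'items': [17, 24, 41], 'count': 3}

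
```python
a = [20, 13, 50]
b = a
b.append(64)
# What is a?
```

After line 1: a = [20, 13, 50]
After line 2 (b = a is an alias, same object): a = [20, 13, 50], b = [20, 13, 50]
After line 3 (b.append mutates the shared list): a = [20, 13, 50, 64], b = [20, 13, 50, 64]

[20, 13, 50, 64]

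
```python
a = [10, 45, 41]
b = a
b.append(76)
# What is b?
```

After line 1: a = [10, 45, 41]
After line 2 (b = a is an alias, same object): a = [10, 45, 41], b = [10, 45, 41]
After line 3 (b.append mutates the shared list): a = [10, 45, 41, 76], b = [10, 45, 41, 76]

[10, 45, 41, 76]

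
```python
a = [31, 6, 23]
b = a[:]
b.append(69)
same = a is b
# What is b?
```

After line 1: a = [31, 6, 23]
After line 2 (b = a[:] is a shallow copy, new object): a = [31, 6, 23], b = [31, 6, 23]
After line 3 (append only mutates b): a = [31, 6, 23], b = [31, 6, 23, 69]
After line 4 (same = a is b; different objects -> False): same = False

[31, 6, 23, 69]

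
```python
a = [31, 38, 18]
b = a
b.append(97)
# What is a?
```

After line 1: a = [31, 38, 18]
After line 2 (b = a is an alias, same object): a = [31, 38, 18], b = [31, 38, 18]
After line 3 (b.append mutates the shared list): a = [31, 38, 18, 97], b = [31, 38, 18, 97]

[31, 38, 18, 97]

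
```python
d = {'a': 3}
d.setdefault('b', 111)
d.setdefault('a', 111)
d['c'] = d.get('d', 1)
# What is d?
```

After line 1: d = {'a': 3}
After line 2 (setdefault adds 'b'=111): d = {'a': 3, 'b': 111}
After line 3 (setdefault 'a' no-op, already exists): d = {'a': 3, 'b': 111}
After line 4 (get('d', 1) returns default since 'd' not in d): d = {'a': 3, 'b': 111, 'c': 1}

{'a': 3, 'b': 111, 'c': 1}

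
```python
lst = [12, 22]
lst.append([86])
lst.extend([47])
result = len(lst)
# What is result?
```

After line 1: lst = [12, 22]
After line 2 (append adds [86] as single element): lst = [12, 22, [86]]
After line 3 (extend unpacks [47], adds 47): lst = [12, 22, [86], 47]
After line 4: result = len(lst) = 4

4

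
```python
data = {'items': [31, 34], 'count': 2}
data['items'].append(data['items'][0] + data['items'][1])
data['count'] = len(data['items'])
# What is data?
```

After line 1: data = {'items': [31, 34], 'count': 2}
After line 2 (append 31 + 34 = 65): data = {'items': [31, 34, 65], 'count': 2}
After line 3 (count = len(items) = 3): data = {'items': [31, 34, 65], 'count': 3}

{'items': [31, 34, 65], 'count': 3}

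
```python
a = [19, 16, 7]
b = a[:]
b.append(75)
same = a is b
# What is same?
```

After line 1: a = [19, 16, 7]
After line 2 (b = a[:] is a shallow copy, new object): a = [19, 16, 7], b = [19, 16, 7]
After line 3 (append only mutates b): a = [19, 16, 7], b = [19, 16, 7, 75]
After line 4 (same = a is b; different objects -> False): same = False

False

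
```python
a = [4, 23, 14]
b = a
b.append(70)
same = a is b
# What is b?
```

After line 1: a = [4, 23, 14]
After line 2 (b = a is an alias, same object): a = [4, 23, 14], b = [4, 23, 14]
After line 3 (b.append mutates the shared list): a = [4, 23, 14, 70], b = [4, 23, 14, 70]
After line 4 (same = a is b; same object -> True): same = True

[4, 23, 14, 70]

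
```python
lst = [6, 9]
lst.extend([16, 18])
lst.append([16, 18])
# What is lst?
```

After line 1: lst = [6, 9]
After line 2 (extend unpacks [16, 18]): lst = [6, 9, 16, 18]
After line 3 (append adds [16, 18] as single element): lst = [6, 9, 16, 18, [16, 18]]

[6, 9, 16, 18, [16, 18]]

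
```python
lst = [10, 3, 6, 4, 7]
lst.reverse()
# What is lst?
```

[7, 4, 6, 3, 10]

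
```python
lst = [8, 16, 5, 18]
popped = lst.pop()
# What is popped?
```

18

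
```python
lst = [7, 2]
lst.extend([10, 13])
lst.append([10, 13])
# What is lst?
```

After line 1: lst = [7, 2]
After line 2 (extend unpacks [10, 13]): lst = [7, 2, 10, 13]
After line 3 (append adds [10, 13] as single element): lst = [7, 2, 10, 13, [10, 13]]

[7, 2, 10, 13, [10, 13]]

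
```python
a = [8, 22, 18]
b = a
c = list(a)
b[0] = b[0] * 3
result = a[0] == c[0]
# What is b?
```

After line 1: a = [8, 22, 18]
After line 2 (b = a, alias): a = [8, 22, 18], b = [8, 22, 18]
After line 3 (c = list(a) is a copy, new object): c = [8, 22, 18]
After line 4 (b[0] = 8 * 3 = 24; mutates shared a/b): a = b = [24, 22, 18], c = [8, 22, 18]
After line 5 (a[0] = 24, c[0] = 8; result = False)

[24, 22, 18]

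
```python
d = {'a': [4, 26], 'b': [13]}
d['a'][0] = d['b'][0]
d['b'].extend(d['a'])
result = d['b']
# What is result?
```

After line 1: d = {'a': [4, 26], 'b': [13]}
After line 2 (a[0] = b[0] = 13): d = {'a': [13, 26], 'b': [13]}
After line 3 (b.extend(a) appends [13, 26]): d = {'a': [13, 26], 'b': [13, 13, 26]}
After line 4: result = d['b'] = [13, 13, 26]

[13, 13, 26]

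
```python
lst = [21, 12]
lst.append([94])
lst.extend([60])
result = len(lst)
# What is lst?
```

After line 1: lst = [21, 12]
After line 2 (append adds [94] as single element): lst = [21, 12, [94]]
After line 3 (extend unpacks [60], adds 60): lst = [21, 12, [94], 60]
After line 4: result = len(lst) = 4

[21, 12, [94], 60]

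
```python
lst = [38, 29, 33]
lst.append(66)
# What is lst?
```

[38, 29, 33, 66]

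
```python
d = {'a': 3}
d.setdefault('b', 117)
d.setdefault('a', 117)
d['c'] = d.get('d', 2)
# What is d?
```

After line 1: d = {'a': 3}
After line 2 (setdefault adds 'b'=117): d = {'a': 3, 'b': 117}
After line 3 (setdefault 'a' no-op, already exists): d = {'a': 3, 'b': 117}
After line 4 (get('d', 2) returns default since 'd' not in d): d = {'a': 3, 'b': 117, 'c': 2}

{'a': 3, 'b': 117, 'c': 2}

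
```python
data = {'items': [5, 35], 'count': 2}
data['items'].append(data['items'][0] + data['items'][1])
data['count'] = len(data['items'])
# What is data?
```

After line 1: data = {'items': [5, 35], 'count': 2}
After line 2 (append 5 + 35 = 40): data = {'items': [5, 35, 40], 'count': 2}
After line 3 (count = len(items) = 3): data = {'items': [5, 35, 40], 'count': 3}

{'items': [5, 35, 40], 'count': 3}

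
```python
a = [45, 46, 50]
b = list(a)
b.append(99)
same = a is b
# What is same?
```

After line 1: a = [45, 46, 50]
After line 2 (b = list(a) is a shallow copy, new object): a = [45, 46, 50], b = [45, 46, 50]
After line 3 (append only mutates b): a = [45, 46, 50], b = [45, 46, 50, 99]
After line 4 (same = a is b; different objects -> False): same = False

False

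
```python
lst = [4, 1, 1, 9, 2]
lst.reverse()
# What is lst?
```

[2, 9, 1, 1, 4]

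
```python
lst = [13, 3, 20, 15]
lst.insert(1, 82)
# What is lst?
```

[13, 82, 3, 20, 15]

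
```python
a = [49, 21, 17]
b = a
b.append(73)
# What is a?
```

After line 1: a = [49, 21, 17]
After line 2 (b = a is an alias, same object): a = [49, 21, 17], b = [49, 21, 17]
After line 3 (b.append mutates the shared list): a = [49, 21, 17, 73], b = [49, 21, 17, 73]

[49, 21, 17, 73]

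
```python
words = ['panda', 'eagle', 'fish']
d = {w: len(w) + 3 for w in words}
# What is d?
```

{'panda': 8, 'eagle': 8, 'fish': 7}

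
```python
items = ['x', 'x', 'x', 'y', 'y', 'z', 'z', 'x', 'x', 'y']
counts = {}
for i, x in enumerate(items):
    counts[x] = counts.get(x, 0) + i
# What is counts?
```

Initial: counts = {}, items = ['x', 'x', 'x', 'y', 'y', 'z', 'z', 'x', 'x', 'y']
i=0, x='x': counts = {'x': 0}
i=1, x='x': counts = {'x': 1}
i=2, x='x': counts = {'x': 3}
i=3, x='y': counts = {'x': 3, 'y': 3}
i=4, x='y': counts = {'x': 3, 'y': 7}
i=5, x='z': counts = {'x': 3, 'y': 7, 'z': 5}
i=6, x='z': counts = {'x': 3, 'y': 7, 'z': 11}
i=7, x='x': counts = {'x': 10, 'y': 7, 'z': 11}
i=8, x='x': counts = {'x': 18, 'y': 7, 'z': 11}
i=9, x='y': counts = {'x': 18, 'y': 16, 'z': 11}

{'x': 18, 'y': 16, 'z': 11}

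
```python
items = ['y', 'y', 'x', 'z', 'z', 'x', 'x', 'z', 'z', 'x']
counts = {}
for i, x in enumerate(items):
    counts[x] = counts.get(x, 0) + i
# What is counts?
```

Initial: counts = {}, items = ['y', 'y', 'x', 'z', 'z', 'x', 'x', 'z', 'z', 'x']
i=0, x='y': counts = {'y': 0}
i=1, x='y': counts = {'y': 1}
i=2, x='x': counts = {'y': 1, 'x': 2}
i=3, x='z': counts = {'y': 1, 'x': 2, 'z': 3}
i=4, x='z': counts = {'y': 1, 'x': 2, 'z': 7}
i=5, x='x': counts = {'y': 1, 'x': 7, 'z': 7}
i=6, x='x': counts = {'y': 1, 'x': 13, 'z': 7}
i=7, x='z': counts = {'y': 1, 'x': 13, 'z': 14}
i=8, x='z': counts = {'y': 1, 'x': 13, 'z': 22}
i=9, x='x': counts = {'y': 1, 'x': 22, 'z': 22}

{'y': 1, 'x': 22, 'z': 22}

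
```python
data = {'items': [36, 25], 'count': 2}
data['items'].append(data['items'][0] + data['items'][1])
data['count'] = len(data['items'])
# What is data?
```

After line 1: data = {'items': [36, 25], 'count': 2}
After line 2 (append 36 + 25 = 61): data = {'items': [36, 25, 61], 'count': 2}
After line 3 (count = len(items) = 3): data = {'items': [36, 25, 61], 'count': 3}

{'items': [36, 25, 61], 'count': 3}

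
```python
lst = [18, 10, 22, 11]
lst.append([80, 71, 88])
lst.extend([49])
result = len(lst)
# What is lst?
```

After line 1: lst = [18, 10, 22, 11]
After line 2 (append adds [80, 71, 88] as single element): lst = [18, 10, 22, 11, [80, 71, 88]]
After line 3 (extend unpacks [49], adds 49): lst = [18, 10, 22, 11, [80, 71, 88], 49]
After line 4: result = len(lst) = 6

[18, 10, 22, 11, [80, 71, 88], 49]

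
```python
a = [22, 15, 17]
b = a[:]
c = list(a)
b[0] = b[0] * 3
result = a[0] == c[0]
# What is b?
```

After line 1: a = [22, 15, 17]
After line 2 (b = a[:], copy): a = [22, 15, 17], b = [22, 15, 17]
After line 3 (c = list(a) is a copy, new object): c = [22, 15, 17]
After line 4 (b[0] = 22 * 3 = 66; only b mutates (copy)): a = [22, 15, 17], b = [66, 15, 17], c = [22, 15, 17]
After line 5 (a[0] = 22, c[0] = 22; result = True)

[66, 15, 17]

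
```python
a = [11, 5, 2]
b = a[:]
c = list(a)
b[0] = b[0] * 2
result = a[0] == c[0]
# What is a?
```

After line 1: a = [11, 5, 2]
After line 2 (b = a[:], copy): a = [11, 5, 2], b = [11, 5, 2]
After line 3 (c = list(a) is a copy, new object): c = [11, 5, 2]
After line 4 (b[0] = 11 * 2 = 22; only b mutates (copy)): a = [11, 5, 2], b = [22, 5, 2], c = [11, 5, 2]
After line 5 (a[0] = 11, c[0] = 11; result = True)

[11, 5, 2]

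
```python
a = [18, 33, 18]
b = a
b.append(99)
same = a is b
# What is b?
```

After line 1: a = [18, 33, 18]
After line 2 (b = a is an alias, same object): a = [18, 33, 18], b = [18, 33, 18]
After line 3 (b.append mutates the shared list): a = [18, 33, 18, 99], b = [18, 33, 18, 99]
After line 4 (same = a is b; same object -> True): same = True

[18, 33, 18, 99]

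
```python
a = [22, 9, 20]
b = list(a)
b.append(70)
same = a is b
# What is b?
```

After line 1: a = [22, 9, 20]
After line 2 (b = list(a) is a shallow copy, new object): a = [22, 9, 20], b = [22, 9, 20]
After line 3 (append only mutates b): a = [22, 9, 20], b = [22, 9, 20, 70]
After line 4 (same = a is b; different objects -> False): same = False

[22, 9, 20, 70]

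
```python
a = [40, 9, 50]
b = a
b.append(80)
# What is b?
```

After line 1: a = [40, 9, 50]
After line 2 (b = a is an alias, same object): a = [40, 9, 50], b = [40, 9, 50]
After line 3 (b.append mutates the shared list): a = [40, 9, 50, 80], b = [40, 9, 50, 80]

[40, 9, 50, 80]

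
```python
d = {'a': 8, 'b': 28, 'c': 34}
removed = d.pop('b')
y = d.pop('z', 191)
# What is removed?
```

After line 1: d = {'a': 8, 'b': 28, 'c': 34}
After line 2 (pop 'b' returns 28): d = {'a': 8, 'c': 34}, removed = 28
After line 3 (pop 'z' missing, returns default 191): d = {'a': 8, 'c': 34}, y = 191

28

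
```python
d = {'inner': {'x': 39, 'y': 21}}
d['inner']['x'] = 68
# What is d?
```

After line 1: d = {'inner': {'x': 39, 'y': 21}}
After line 2 (inner x overwritten): d = {'inner': {'x': 68, 'y': 21}}

{'inner': {'x': 68, 'y': 21}}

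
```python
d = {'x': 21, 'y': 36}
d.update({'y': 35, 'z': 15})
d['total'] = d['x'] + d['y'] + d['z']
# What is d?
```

After line 1: d = {'x': 21, 'y': 36}
After line 2 (y overwritten, z added): d = {'x': 21, 'y': 35, 'z': 15}
After line 3 (total = 21 + 35 + 15 = 71): d = {'x': 21, 'y': 35, 'z': 15, 'total': 71}

{'x': 21, 'y': 35, 'z': 15, 'total': 71}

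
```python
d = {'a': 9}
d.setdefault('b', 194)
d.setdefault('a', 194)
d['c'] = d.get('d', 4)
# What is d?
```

After line 1: d = {'a': 9}
After line 2 (setdefault adds 'b'=194): d = {'a': 9, 'b': 194}
After line 3 (setdefault 'a' no-op, already exists): d = {'a': 9, 'b': 194}
After line 4 (get('d', 4) returns default since 'd' not in d): d = {'a': 9, 'b': 194, 'c': 4}

{'a': 9, 'b': 194, 'c': 4}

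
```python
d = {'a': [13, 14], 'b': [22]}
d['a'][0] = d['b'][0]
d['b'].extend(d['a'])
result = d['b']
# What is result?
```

After line 1: d = {'a': [13, 14], 'b': [22]}
After line 2 (a[0] = b[0] = 22): d = {'a': [22, 14], 'b': [22]}
After line 3 (b.extend(a) appends [22, 14]): d = {'a': [22, 14], 'b': [22, 22, 14]}
After line 4: result = d['b'] = [22, 22, 14]

[22, 22, 14]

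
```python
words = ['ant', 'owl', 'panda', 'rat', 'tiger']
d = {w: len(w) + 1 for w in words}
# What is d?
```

{'ant': 4, 'owl': 4, 'panda': 6, 'rat': 4, 'tiger': 6}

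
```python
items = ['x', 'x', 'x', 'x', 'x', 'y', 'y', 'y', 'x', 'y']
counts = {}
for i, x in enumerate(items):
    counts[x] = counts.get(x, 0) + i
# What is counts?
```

Initial: counts = {}, items = ['x', 'x', 'x', 'x', 'x', 'y', 'y', 'y', 'x', 'y']
i=0, x='x': counts = {'x': 0}
i=1, x='x': counts = {'x': 1}
i=2, x='x': counts = {'x': 3}
i=3, x='x': counts = {'x': 6}
i=4, x='x': counts = {'x': 10}
i=5, x='y': counts = {'x': 10, 'y': 5}
i=6, x='y': counts = {'x': 10, 'y': 11}
i=7, x='y': counts = {'x': 10, 'y': 18}
i=8, x='x': counts = {'x': 18, 'y': 18}
i=9, x='y': counts = {'x': 18, 'y': 27}

{'x': 18, 'y': 27}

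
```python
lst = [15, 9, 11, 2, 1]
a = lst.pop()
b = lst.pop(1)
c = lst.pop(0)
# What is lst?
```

After line 1: lst = [15, 9, 11, 2, 1]
After line 2 (pop() -> a = 1): lst = [15, 9, 11, 2]
After line 3 (pop(1) -> b = 9): lst = [15, 11, 2]
After line 4 (pop(0) -> c = 15): lst = [11, 2]

[11, 2]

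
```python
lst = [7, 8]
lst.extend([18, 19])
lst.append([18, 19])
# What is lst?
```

After line 1: lst = [7, 8]
After line 2 (extend unpacks [18, 19]): lst = [7, 8, 18, 19]
After line 3 (append adds [18, 19] as single element): lst = [7, 8, 18, 19, [18, 19]]

[7, 8, 18, 19, [18, 19]]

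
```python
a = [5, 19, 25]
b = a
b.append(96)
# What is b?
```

After line 1: a = [5, 19, 25]
After line 2 (b = a is an alias, same object): a = [5, 19, 25], b = [5, 19, 25]
After line 3 (b.append mutates the shared list): a = [5, 19, 25, 96], b = [5, 19, 25, 96]

[5, 19, 25, 96]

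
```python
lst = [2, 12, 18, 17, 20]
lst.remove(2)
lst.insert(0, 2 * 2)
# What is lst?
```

After line 1: lst = [2, 12, 18, 17, 20]
After line 2 (remove first 2): lst = [12, 18, 17, 20]
After line 3 (insert 4 at index 0): lst = [4, 12, 18, 17, 20]

[4, 12, 18, 17, 20]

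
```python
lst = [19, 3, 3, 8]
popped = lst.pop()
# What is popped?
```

8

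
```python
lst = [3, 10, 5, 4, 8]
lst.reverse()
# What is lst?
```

[8, 4, 5, 10, 3]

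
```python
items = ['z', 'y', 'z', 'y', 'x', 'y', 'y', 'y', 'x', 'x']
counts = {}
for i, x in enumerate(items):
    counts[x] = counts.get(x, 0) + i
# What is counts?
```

Initial: counts = {}, items = ['z', 'y', 'z', 'y', 'x', 'y', 'y', 'y', 'x', 'x']
i=0, x='z': counts = {'z': 0}
i=1, x='y': counts = {'z': 0, 'y': 1}
i=2, x='z': counts = {'z': 2, 'y': 1}
i=3, x='y': counts = {'z': 2, 'y': 4}
i=4, x='x': counts = {'z': 2, 'y': 4, 'x': 4}
i=5, x='y': counts = {'z': 2, 'y': 9, 'x': 4}
i=6, x='y': counts = {'z': 2, 'y': 15, 'x': 4}
i=7, x='y': counts = {'z': 2, 'y': 22, 'x': 4}
i=8, x='x': counts = {'z': 2, 'y': 22, 'x': 12}
i=9, x='x': counts = {'z': 2, 'y': 22, 'x': 21}

{'z': 2, 'y': 22, 'x': 21}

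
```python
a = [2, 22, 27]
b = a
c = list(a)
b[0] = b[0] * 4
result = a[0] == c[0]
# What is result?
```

After line 1: a = [2, 22, 27]
After line 2 (b = a, alias): a = [2, 22, 27], b = [2, 22, 27]
After line 3 (c = list(a) is a copy, new object): c = [2, 22, 27]
After line 4 (b[0] = 2 * 4 = 8; mutates shared a/b): a = b = [8, 22, 27], c = [2, 22, 27]
After line 5 (a[0] = 8, c[0] = 2; result = False)

False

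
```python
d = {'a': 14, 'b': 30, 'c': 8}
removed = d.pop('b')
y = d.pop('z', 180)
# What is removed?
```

After line 1: d = {'a': 14, 'b': 30, 'c': 8}
After line 2 (pop 'b' returns 30): d = {'a': 14, 'c': 8}, removed = 30
After line 3 (pop 'z' missing, returns default 180): d = {'a': 14, 'c': 8}, y = 180

30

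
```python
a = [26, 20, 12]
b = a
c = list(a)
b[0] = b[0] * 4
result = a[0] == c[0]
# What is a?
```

After line 1: a = [26, 20, 12]
After line 2 (b = a, alias): a = [26, 20, 12], b = [26, 20, 12]
After line 3 (c = list(a) is a copy, new object): c = [26, 20, 12]
After line 4 (b[0] = 26 * 4 = 104; mutates shared a/b): a = b = [104, 20, 12], c = [26, 20, 12]
After line 5 (a[0] = 104, c[0] = 26; result = False)

[104, 20, 12]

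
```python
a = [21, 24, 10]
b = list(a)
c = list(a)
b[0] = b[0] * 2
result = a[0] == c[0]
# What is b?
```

After line 1: a = [21, 24, 10]
After line 2 (b = list(a), copy): a = [21, 24, 10], b = [21, 24, 10]
After line 3 (c = list(a) is a copy, new object): c = [21, 24, 10]
After line 4 (b[0] = 21 * 2 = 42; only b mutates (copy)): a = [21, 24, 10], b = [42, 24, 10], c = [21, 24, 10]
After line 5 (a[0] = 21, c[0] = 21; result = True)

[42, 24, 10]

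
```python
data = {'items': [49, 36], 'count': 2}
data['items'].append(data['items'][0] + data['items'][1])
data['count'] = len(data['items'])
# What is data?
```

After line 1: data = {'items': [49, 36], 'count': 2}
After line 2 (append 49 + 36 = 85): data = {'items': [49, 36, 85], 'count': 2}
After line 3 (count = len(items) = 3): data = {'items': [49, 36, 85], 'count': 3}

{'items': [49, 36, 85], 'count': 3}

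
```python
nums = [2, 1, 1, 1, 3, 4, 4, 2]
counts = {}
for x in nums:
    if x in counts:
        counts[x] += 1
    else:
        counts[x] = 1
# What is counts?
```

Initial: counts = {}, nums = [2, 1, 1, 1, 3, 4, 4, 2]
See 2: counts = {2: 1}
See 1: counts = {2: 1, 1: 1}
See 1: counts = {2: 1, 1: 2}
See 1: counts = {2: 1, 1: 3}
See 3: counts = {2: 1, 1: 3, 3: 1}
See 4: counts = {2: 1, 1: 3, 3: 1, 4: 1}
See 4: counts = {2: 1, 1: 3, 3: 1, 4: 2}
See 2: counts = {2: 2, 1: 3, 3: 1, 4: 2}

{2: 2, 1: 3, 3: 1, 4: 2}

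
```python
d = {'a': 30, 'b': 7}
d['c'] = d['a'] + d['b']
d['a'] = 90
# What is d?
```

After line 1: d = {'a': 30, 'b': 7}
After line 2 (d['c'] = 30 + 7): d = {'a': 30, 'b': 7, 'c': 37}
After line 3: d = {'a': 90, 'b': 7, 'c': 37}

{'a': 90, 'b': 7, 'c': 37}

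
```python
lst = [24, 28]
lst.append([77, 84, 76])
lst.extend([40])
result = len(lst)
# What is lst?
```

After line 1: lst = [24, 28]
After line 2 (append adds [77, 84, 76] as single element): lst = [24, 28, [77, 84, 76]]
After line 3 (extend unpacks [40], adds 40): lst = [24, 28, [77, 84, 76], 40]
After line 4: result = len(lst) = 4

[24, 28, [77, 84, 76], 40]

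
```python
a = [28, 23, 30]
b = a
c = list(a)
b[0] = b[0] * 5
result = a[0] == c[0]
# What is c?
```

After line 1: a = [28, 23, 30]
After line 2 (b = a, alias): a = [28, 23, 30], b = [28, 23, 30]
After line 3 (c = list(a) is a copy, new object): c = [28, 23, 30]
After line 4 (b[0] = 28 * 5 = 140; mutates shared a/b): a = b = [140, 23, 30], c = [28, 23, 30]
After line 5 (a[0] = 140, c[0] = 28; result = False)

[28, 23, 30]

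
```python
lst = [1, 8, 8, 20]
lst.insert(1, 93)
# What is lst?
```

[1, 93, 8, 8, 20]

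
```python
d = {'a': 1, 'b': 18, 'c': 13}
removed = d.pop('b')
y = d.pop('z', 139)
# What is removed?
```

After line 1: d = {'a': 1, 'b': 18, 'c': 13}
After line 2 (pop 'b' returns 18): d = {'a': 1, 'c': 13}, removed = 18
After line 3 (pop 'z' missing, returns default 139): d = {'a': 1, 'c': 13}, y = 139

18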